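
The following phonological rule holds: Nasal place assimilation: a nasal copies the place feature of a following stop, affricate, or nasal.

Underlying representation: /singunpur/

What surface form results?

/n/ before /g/ (velar) → [ŋ]
/n/ before /p/ (labial) → [m]

[siŋgumpur]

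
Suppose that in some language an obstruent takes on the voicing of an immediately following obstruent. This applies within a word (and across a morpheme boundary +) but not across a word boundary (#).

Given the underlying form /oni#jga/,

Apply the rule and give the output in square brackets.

no segment meets the rule's conditions; no change.

[oni#jga]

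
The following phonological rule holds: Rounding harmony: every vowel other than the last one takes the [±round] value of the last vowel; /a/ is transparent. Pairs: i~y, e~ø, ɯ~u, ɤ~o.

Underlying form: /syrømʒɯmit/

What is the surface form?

/y/ harmonizes with /i/ ([-round]) → [i]
/ø/ harmonizes with /i/ ([-round]) → [e]

[siremʒɯmit]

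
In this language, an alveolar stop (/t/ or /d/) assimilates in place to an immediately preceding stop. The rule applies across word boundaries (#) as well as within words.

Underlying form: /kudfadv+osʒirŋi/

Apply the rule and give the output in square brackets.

[kudfadv+osʒirŋi]

no segment meets the rule's conditions; no change.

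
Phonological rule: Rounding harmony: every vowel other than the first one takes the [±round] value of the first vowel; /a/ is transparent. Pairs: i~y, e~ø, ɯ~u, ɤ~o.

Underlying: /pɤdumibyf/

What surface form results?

/u/ harmonizes with /ɤ/ ([-round]) → [ɯ]
/y/ harmonizes with /ɤ/ ([-round]) → [i]

[pɤdɯmibif]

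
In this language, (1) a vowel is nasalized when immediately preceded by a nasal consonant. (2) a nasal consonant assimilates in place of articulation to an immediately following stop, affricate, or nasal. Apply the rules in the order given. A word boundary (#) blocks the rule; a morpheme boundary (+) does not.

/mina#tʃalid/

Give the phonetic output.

[mĩnã#tʃalid]

Rule 1: /i/ after nasal /m/ → [ĩ]
Rule 1: /a/ after nasal /n/ → [ã]
After rule 1: mĩnã#tʃalid
Rule 2: no segment meets the rule's conditions; no change.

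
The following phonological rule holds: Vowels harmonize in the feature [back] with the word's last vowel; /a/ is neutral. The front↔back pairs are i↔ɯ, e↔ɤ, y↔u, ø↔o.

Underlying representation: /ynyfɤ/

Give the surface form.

[unufɤ]

/y/ harmonizes with /ɤ/ ([+back]) → [u]
/y/ harmonizes with /ɤ/ ([+back]) → [u]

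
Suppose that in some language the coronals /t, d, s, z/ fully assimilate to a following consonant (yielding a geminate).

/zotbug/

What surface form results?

/t/ before /b/ → [b] (total assimilation)

[zobbug]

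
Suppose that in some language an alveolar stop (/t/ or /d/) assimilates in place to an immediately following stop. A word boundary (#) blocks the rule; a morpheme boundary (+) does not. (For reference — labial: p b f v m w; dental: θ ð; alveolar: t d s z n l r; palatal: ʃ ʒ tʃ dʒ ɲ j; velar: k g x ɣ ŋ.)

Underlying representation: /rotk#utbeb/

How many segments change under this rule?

/t/ before /k/ (velar) → [k]
/t/ before /b/ (labial) → [p]
2 segments change.

2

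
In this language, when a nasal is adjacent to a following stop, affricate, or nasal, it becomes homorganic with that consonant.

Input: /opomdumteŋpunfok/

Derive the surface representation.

/m/ before /d/ (alveolar) → [n]
/m/ before /t/ (alveolar) → [n]
/ŋ/ before /p/ (labial) → [m]

[oponduntempunfok]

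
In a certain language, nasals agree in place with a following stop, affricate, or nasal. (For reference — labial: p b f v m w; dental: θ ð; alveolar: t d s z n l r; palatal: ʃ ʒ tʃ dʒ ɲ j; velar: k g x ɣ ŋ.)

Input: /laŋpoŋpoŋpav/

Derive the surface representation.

/ŋ/ before /p/ (labial) → [m]
/ŋ/ before /p/ (labial) → [m]
/ŋ/ before /p/ (labial) → [m]

[lampompompav]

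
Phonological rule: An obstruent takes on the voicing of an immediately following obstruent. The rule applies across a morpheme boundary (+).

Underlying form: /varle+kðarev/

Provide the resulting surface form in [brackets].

/k/ before /ð/ (voiced) → [g]

[varle+gðarev]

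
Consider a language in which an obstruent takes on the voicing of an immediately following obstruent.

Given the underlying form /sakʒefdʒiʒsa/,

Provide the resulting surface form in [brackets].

/k/ before /ʒ/ (voiced) → [g]
/f/ before /dʒ/ (voiced) → [v]
/ʒ/ before /s/ (voiceless) → [ʃ]

[sagʒevdʒiʃsa]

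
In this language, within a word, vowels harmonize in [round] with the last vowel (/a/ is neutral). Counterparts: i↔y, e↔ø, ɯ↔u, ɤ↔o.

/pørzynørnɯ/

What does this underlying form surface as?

[perzinernɯ]

/ø/ harmonizes with /ɯ/ ([-round]) → [e]
/y/ harmonizes with /ɯ/ ([-round]) → [i]
/ø/ harmonizes with /ɯ/ ([-round]) → [e]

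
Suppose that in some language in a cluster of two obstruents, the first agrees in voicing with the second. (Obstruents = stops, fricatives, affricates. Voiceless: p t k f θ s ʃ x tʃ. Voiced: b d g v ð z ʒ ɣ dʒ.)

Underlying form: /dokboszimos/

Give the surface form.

/k/ before /b/ (voiced) → [g]
/s/ before /z/ (voiced) → [z]

[dogbozzimos]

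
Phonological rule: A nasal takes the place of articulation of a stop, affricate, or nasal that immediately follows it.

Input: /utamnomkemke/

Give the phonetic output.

/m/ before /n/ (alveolar) → [n]
/m/ before /k/ (velar) → [ŋ]
/m/ before /k/ (velar) → [ŋ]

[utannoŋkeŋke]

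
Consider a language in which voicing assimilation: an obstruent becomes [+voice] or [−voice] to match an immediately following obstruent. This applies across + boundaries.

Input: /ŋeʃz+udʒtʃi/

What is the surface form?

[ŋeʒz+utʃtʃi]

/ʃ/ before /z/ (voiced) → [ʒ]
/dʒ/ before /tʃ/ (voiceless) → [tʃ]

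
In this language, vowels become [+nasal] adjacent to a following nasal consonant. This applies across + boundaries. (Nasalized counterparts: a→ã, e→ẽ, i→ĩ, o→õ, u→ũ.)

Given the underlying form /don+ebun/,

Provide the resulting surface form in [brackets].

[dõn+ebũn]

/o/ before nasal /n/ → [õ]
/u/ before nasal /n/ → [ũ]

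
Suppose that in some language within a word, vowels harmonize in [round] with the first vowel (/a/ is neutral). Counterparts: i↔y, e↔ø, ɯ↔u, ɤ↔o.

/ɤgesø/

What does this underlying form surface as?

[ɤgese]

/ø/ harmonizes with /ɤ/ ([-round]) → [e]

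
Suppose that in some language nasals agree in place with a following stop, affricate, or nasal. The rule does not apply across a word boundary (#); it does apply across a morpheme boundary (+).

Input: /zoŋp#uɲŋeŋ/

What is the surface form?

/ŋ/ before /p/ (labial) → [m]
/ɲ/ before /ŋ/ (velar) → [ŋ]

[zomp#uŋŋeŋ]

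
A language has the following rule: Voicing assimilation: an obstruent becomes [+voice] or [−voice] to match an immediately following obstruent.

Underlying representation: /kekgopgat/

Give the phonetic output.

[keggobgat]

/k/ before /g/ (voiced) → [g]
/p/ before /g/ (voiced) → [b]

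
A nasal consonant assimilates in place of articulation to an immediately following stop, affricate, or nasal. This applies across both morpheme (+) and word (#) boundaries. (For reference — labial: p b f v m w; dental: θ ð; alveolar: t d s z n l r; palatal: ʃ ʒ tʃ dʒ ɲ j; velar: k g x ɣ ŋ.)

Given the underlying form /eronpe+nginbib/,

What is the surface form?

[erompe+ŋgimbib]

/n/ before /p/ (labial) → [m]
/n/ before /g/ (velar) → [ŋ]
/n/ before /b/ (labial) → [m]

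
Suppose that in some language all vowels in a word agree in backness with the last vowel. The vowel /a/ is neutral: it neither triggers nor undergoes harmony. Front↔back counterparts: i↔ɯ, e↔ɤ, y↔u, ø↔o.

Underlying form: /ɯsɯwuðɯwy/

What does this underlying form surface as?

[isiwyðiwy]

/ɯ/ harmonizes with /y/ ([-back]) → [i]
/ɯ/ harmonizes with /y/ ([-back]) → [i]
/u/ harmonizes with /y/ ([-back]) → [y]
/ɯ/ harmonizes with /y/ ([-back]) → [i]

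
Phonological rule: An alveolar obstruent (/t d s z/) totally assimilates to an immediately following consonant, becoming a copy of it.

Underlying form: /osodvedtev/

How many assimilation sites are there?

2

/d/ before /v/ → [v] (total assimilation)
/d/ before /t/ → [t] (total assimilation)
2 segments change.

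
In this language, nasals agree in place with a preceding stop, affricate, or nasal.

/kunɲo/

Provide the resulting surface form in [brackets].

/ɲ/ after /n/ (alveolar) → [n]

[kunno]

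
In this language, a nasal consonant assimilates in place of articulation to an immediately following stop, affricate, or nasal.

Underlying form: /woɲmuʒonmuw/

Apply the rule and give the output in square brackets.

/ɲ/ before /m/ (labial) → [m]
/n/ before /m/ (labial) → [m]

[wommuʒommuw]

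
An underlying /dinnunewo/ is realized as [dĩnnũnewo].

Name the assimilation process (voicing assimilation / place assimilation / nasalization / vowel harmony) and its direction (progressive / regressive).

nasalization, regressive

/i/→[ĩ] /u/→[ũ].
Each target copies a feature from the following segment, so the direction is regressive.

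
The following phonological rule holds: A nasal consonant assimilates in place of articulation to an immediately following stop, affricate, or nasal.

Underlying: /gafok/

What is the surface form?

[gafok]

no segment meets the rule's conditions; no change.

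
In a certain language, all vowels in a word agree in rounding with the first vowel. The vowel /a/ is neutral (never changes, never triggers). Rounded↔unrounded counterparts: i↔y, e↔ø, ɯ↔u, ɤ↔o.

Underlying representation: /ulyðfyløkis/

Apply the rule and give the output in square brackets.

/i/ harmonizes with /u/ ([+round]) → [y]

[ulyðfyløkys]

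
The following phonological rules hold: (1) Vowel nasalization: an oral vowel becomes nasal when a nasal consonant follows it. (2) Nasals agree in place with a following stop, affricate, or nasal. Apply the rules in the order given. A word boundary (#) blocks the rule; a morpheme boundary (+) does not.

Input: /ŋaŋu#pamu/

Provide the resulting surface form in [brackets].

[ŋãŋu#pãmu]

Rule 1: /a/ before nasal /ŋ/ → [ã]
Rule 1: /a/ before nasal /m/ → [ã]
After rule 1: ŋãŋu#pãmu
Rule 2: no segment meets the rule's conditions; no change.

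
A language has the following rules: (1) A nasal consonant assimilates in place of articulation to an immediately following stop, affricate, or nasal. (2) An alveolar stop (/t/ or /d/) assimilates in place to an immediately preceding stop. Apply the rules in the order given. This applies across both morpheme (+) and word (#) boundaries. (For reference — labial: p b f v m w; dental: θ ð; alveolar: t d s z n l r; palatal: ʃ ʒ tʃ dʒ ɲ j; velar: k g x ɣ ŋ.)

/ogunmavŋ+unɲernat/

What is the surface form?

[ogummavŋ+uɲɲernat]

Rule 1: /n/ before /m/ (labial) → [m]
Rule 1: /n/ before /ɲ/ (palatal) → [ɲ]
After rule 1: ogummavŋ+uɲɲernat
Rule 2: no segment meets the rule's conditions; no change.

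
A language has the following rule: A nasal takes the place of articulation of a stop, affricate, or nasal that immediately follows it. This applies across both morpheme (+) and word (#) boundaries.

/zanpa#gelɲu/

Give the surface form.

[zampa#gelɲu]

/n/ before /p/ (labial) → [m]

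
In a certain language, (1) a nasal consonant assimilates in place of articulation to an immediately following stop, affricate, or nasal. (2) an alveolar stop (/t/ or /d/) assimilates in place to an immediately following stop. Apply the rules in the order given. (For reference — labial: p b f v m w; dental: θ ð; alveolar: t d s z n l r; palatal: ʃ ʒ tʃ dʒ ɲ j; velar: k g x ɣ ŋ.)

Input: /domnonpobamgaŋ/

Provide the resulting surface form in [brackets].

Rule 1: /m/ before /n/ (alveolar) → [n]
Rule 1: /n/ before /p/ (labial) → [m]
Rule 1: /m/ before /g/ (velar) → [ŋ]
After rule 1: donnompobaŋgaŋ
Rule 2: no segment meets the rule's conditions; no change.

[donnompobaŋgaŋ]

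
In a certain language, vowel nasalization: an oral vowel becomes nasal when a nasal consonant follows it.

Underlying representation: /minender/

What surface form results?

[mĩnẽnder]

/i/ before nasal /n/ → [ĩ]
/e/ before nasal /n/ → [ẽ]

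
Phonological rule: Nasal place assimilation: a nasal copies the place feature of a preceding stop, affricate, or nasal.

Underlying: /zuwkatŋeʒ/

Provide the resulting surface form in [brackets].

[zuwkatneʒ]

/ŋ/ after /t/ (alveolar) → [n]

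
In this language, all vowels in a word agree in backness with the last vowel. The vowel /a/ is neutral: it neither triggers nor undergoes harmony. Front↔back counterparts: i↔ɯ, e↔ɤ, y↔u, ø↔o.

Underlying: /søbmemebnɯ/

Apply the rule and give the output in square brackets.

/ø/ harmonizes with /ɯ/ ([+back]) → [o]
/e/ harmonizes with /ɯ/ ([+back]) → [ɤ]
/e/ harmonizes with /ɯ/ ([+back]) → [ɤ]

[sobmɤmɤbnɯ]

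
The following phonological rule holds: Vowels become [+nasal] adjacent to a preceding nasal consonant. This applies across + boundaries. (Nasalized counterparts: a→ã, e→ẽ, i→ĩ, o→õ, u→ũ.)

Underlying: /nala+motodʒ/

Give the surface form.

/a/ after nasal /n/ → [ã]
/o/ after nasal /m/ → [õ]

[nãla+mõtodʒ]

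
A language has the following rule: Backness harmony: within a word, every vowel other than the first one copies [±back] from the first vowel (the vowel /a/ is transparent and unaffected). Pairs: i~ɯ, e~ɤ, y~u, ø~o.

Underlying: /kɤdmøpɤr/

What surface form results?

/ø/ harmonizes with /ɤ/ ([+back]) → [o]

[kɤdmopɤr]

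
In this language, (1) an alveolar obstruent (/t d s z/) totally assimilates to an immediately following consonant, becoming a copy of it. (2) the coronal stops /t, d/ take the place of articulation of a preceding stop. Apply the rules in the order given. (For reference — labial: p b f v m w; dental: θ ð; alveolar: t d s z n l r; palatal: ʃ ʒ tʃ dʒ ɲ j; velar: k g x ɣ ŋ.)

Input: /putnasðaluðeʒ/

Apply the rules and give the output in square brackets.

[punnaððaluðeʒ]

Rule 1: /t/ before /n/ → [n] (total assimilation)
Rule 1: /s/ before /ð/ → [ð] (total assimilation)
After rule 1: punnaððaluðeʒ
Rule 2: no segment meets the rule's conditions; no change.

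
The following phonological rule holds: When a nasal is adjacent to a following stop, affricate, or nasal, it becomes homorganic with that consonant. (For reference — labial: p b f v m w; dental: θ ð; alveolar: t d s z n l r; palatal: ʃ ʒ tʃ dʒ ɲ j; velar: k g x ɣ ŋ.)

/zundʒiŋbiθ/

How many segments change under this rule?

2

/n/ before /dʒ/ (palatal) → [ɲ]
/ŋ/ before /b/ (labial) → [m]
2 segments change.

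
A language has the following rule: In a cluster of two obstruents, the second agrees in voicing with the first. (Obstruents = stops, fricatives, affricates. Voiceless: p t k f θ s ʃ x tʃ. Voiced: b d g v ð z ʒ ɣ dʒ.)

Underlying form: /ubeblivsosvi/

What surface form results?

/s/ after /v/ (voiced) → [z]
/v/ after /s/ (voiceless) → [f]

[ubeblivzosfi]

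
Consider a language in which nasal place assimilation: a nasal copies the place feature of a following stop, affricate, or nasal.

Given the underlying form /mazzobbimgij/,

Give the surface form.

/m/ before /g/ (velar) → [ŋ]

[mazzobbiŋgij]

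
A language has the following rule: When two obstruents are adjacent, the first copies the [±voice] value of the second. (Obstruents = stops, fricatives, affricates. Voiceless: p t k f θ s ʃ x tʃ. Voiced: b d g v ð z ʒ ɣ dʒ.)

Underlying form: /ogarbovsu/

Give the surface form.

/v/ before /s/ (voiceless) → [f]

[ogarbofsu]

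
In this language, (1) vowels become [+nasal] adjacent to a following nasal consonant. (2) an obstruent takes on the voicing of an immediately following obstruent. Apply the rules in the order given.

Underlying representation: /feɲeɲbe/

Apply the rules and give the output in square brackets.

Rule 1: /e/ before nasal /ɲ/ → [ẽ]
Rule 1: /e/ before nasal /ɲ/ → [ẽ]
After rule 1: fẽɲẽɲbe
Rule 2: no segment meets the rule's conditions; no change.

[fẽɲẽɲbe]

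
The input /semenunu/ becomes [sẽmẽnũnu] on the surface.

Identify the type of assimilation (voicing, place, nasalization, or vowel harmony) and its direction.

nasalization, regressive

/e/→[ẽ] /e/→[ẽ] /u/→[ũ].
Each target copies a feature from the following segment, so the direction is regressive.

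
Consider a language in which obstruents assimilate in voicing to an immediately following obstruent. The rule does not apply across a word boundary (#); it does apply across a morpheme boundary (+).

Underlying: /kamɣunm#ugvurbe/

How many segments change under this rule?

No segment meets the rule's conditions.

0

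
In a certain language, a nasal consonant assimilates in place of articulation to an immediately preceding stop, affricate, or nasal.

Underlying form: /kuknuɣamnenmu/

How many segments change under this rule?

/n/ after /k/ (velar) → [ŋ]
/n/ after /m/ (labial) → [m]
/m/ after /n/ (alveolar) → [n]
3 segments change.

3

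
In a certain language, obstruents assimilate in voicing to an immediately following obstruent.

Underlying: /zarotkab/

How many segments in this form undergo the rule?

No segment meets the rule's conditions.

0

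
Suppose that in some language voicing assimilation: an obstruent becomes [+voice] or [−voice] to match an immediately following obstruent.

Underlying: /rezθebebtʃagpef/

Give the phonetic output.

/z/ before /θ/ (voiceless) → [s]
/b/ before /tʃ/ (voiceless) → [p]
/g/ before /p/ (voiceless) → [k]

[resθebeptʃakpef]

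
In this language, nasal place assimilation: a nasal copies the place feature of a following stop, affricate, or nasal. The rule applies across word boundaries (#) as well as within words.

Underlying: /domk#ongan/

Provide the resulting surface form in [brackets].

/m/ before /k/ (velar) → [ŋ]
/n/ before /g/ (velar) → [ŋ]

[doŋk#oŋgan]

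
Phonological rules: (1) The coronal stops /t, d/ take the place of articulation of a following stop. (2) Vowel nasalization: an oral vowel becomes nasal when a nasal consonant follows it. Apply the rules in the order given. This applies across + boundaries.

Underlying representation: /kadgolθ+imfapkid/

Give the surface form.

[kaggolθ+ĩmfapkid]

Rule 1: /d/ before /g/ (velar) → [g]
After rule 1: kaggolθ+imfapkid
Rule 2: /i/ before nasal /m/ → [ĩ]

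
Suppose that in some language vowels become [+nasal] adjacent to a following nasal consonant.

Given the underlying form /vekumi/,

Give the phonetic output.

/u/ before nasal /m/ → [ũ]

[vekũmi]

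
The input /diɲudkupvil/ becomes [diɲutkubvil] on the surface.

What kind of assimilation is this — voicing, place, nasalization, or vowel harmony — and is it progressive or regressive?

/d/→[t] /p/→[b].
Each target copies a feature from the following segment, so the direction is regressive.

voicing assimilation, regressive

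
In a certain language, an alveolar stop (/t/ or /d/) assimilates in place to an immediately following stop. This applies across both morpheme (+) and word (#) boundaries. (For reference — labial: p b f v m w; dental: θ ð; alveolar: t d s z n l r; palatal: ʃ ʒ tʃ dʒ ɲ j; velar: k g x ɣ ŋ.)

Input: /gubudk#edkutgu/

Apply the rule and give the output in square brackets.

[gubugk#egkukgu]

/d/ before /k/ (velar) → [g]
/d/ before /k/ (velar) → [g]
/t/ before /g/ (velar) → [k]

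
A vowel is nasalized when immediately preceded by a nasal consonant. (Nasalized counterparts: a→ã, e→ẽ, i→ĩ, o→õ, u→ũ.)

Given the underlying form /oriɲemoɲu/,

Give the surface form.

[oriɲẽmõɲũ]

/e/ after nasal /ɲ/ → [ẽ]
/o/ after nasal /m/ → [õ]
/u/ after nasal /ɲ/ → [ũ]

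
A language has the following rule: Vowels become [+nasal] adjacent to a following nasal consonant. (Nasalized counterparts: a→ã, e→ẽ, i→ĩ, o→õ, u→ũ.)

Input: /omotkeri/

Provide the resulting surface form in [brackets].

[õmotkeri]

/o/ before nasal /m/ → [õ]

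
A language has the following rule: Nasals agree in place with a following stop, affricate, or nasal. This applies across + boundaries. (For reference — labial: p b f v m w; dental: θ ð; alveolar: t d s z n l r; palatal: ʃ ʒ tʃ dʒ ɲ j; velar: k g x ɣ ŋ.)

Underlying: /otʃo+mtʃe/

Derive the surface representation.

/m/ before /tʃ/ (palatal) → [ɲ]

[otʃo+ɲtʃe]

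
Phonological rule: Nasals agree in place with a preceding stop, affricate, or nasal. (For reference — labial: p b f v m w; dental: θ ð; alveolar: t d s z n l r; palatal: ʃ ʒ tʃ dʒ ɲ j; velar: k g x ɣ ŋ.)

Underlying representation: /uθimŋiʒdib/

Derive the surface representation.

[uθimmiʒdib]

/ŋ/ after /m/ (labial) → [m]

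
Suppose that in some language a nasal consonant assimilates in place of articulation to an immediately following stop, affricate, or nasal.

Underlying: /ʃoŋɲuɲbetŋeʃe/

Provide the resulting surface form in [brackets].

[ʃoɲɲumbetŋeʃe]

/ŋ/ before /ɲ/ (palatal) → [ɲ]
/ɲ/ before /b/ (labial) → [m]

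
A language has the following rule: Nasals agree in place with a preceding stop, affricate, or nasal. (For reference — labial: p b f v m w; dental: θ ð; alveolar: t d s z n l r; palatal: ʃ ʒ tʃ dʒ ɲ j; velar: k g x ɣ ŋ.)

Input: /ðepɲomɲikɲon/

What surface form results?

/ɲ/ after /p/ (labial) → [m]
/ɲ/ after /m/ (labial) → [m]
/ɲ/ after /k/ (velar) → [ŋ]

[ðepmommikŋon]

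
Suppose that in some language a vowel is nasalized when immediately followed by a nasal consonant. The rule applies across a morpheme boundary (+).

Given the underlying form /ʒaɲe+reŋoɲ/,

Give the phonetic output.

/a/ before nasal /ɲ/ → [ã]
/e/ before nasal /ŋ/ → [ẽ]
/o/ before nasal /ɲ/ → [õ]

[ʒãɲe+rẽŋõɲ]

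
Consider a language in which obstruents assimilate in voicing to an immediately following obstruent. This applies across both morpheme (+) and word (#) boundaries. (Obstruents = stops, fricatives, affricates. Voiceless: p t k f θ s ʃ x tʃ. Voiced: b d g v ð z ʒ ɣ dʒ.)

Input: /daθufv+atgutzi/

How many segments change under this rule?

3

/f/ before /v/ (voiced) → [v]
/t/ before /g/ (voiced) → [d]
/t/ before /z/ (voiced) → [d]
3 segments change.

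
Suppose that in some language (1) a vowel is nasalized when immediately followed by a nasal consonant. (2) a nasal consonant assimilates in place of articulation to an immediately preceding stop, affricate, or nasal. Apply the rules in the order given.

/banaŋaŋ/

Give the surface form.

[bãnãŋãŋ]

Rule 1: /a/ before nasal /n/ → [ã]
Rule 1: /a/ before nasal /ŋ/ → [ã]
Rule 1: /a/ before nasal /ŋ/ → [ã]
After rule 1: bãnãŋãŋ
Rule 2: no segment meets the rule's conditions; no change.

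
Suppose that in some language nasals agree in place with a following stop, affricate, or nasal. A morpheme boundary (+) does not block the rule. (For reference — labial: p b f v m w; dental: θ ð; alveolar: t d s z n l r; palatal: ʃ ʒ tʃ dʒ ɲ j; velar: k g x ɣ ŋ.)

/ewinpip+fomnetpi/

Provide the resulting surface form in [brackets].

/n/ before /p/ (labial) → [m]
/m/ before /n/ (alveolar) → [n]

[ewimpip+fonnetpi]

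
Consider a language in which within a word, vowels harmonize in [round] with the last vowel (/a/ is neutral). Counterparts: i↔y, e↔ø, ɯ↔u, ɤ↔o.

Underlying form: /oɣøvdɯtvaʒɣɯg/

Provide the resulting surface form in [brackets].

[ɤɣevdɯtvaʒɣɯg]

/o/ harmonizes with /ɯ/ ([-round]) → [ɤ]
/ø/ harmonizes with /ɯ/ ([-round]) → [e]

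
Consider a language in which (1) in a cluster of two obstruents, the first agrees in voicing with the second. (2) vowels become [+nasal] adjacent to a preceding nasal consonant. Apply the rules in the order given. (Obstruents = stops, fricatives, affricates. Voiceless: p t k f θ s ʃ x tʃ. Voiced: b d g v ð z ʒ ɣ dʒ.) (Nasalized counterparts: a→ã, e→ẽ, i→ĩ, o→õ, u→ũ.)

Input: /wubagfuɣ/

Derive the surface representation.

Rule 1: /g/ before /f/ (voiceless) → [k]
After rule 1: wubakfuɣ
Rule 2: no segment meets the rule's conditions; no change.

[wubakfuɣ]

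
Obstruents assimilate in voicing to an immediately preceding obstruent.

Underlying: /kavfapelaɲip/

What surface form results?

/f/ after /v/ (voiced) → [v]

[kavvapelaɲip]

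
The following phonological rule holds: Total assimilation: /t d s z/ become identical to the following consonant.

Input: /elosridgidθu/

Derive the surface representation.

[elorriggiθθu]

/s/ before /r/ → [r] (total assimilation)
/d/ before /g/ → [g] (total assimilation)
/d/ before /θ/ → [θ] (total assimilation)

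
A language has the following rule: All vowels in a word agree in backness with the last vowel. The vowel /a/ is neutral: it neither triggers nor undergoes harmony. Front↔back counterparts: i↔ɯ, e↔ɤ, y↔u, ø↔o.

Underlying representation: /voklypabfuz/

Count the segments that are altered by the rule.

1

/y/ harmonizes with /u/ ([+back]) → [u]
1 segment changes.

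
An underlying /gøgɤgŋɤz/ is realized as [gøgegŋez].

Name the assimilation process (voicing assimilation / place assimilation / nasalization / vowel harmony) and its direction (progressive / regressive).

/ɤ/→[e] /ɤ/→[e].
Vowels agree with the first vowel, so the harmony is progressive.

vowel harmony, progressive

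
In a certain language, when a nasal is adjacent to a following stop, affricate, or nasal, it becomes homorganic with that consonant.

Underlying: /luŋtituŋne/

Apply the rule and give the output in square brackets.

/ŋ/ before /t/ (alveolar) → [n]
/ŋ/ before /n/ (alveolar) → [n]

[luntitunne]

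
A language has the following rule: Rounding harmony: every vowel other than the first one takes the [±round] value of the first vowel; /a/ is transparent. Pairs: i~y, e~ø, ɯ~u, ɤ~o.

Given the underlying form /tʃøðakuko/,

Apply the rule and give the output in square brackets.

[tʃøðakuko]

no segment meets the rule's conditions; no change.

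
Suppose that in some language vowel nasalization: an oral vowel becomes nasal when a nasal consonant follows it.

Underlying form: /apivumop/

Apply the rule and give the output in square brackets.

[apivũmop]

/u/ before nasal /m/ → [ũ]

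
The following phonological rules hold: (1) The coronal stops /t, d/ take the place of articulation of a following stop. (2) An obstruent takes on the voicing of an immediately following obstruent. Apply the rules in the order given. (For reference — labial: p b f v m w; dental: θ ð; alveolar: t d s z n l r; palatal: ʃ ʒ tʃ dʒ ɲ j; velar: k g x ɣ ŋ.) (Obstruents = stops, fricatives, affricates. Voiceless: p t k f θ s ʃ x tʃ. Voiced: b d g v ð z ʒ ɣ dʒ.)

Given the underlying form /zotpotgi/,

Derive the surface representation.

[zoppoggi]

Rule 1: /t/ before /p/ (labial) → [p]
Rule 1: /t/ before /g/ (velar) → [k]
After rule 1: zoppokgi
Rule 2: /k/ before /g/ (voiced) → [g]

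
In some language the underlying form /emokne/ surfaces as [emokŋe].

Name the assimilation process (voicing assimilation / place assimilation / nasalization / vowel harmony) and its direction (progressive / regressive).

place assimilation, progressive

/n/→[ŋ].
Each target copies a feature from the preceding segment, so the direction is progressive.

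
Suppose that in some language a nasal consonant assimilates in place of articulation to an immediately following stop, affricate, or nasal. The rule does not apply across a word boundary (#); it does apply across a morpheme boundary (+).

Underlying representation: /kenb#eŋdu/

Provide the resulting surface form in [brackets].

/n/ before /b/ (labial) → [m]
/ŋ/ before /d/ (alveolar) → [n]

[kemb#endu]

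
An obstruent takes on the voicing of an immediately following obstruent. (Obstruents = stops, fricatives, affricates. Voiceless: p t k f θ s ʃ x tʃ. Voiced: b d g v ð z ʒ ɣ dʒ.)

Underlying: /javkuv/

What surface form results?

[jafkuv]

/v/ before /k/ (voiceless) → [f]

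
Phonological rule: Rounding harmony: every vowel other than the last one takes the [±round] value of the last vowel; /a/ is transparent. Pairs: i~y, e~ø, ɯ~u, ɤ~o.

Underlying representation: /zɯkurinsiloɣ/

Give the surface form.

[zukurynsyloɣ]

/ɯ/ harmonizes with /o/ ([+round]) → [u]
/i/ harmonizes with /o/ ([+round]) → [y]
/i/ harmonizes with /o/ ([+round]) → [y]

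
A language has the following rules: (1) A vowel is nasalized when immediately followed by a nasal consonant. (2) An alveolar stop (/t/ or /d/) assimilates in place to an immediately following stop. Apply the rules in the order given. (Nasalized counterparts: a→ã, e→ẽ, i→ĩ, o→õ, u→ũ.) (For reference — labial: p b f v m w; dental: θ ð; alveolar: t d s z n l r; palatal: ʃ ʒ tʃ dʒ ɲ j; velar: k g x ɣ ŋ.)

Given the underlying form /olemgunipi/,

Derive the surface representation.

[olẽmgũnipi]

Rule 1: /e/ before nasal /m/ → [ẽ]
Rule 1: /u/ before nasal /n/ → [ũ]
After rule 1: olẽmgũnipi
Rule 2: no segment meets the rule's conditions; no change.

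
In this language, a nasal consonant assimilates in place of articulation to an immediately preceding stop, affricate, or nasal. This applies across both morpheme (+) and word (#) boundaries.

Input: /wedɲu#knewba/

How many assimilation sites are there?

/ɲ/ after /d/ (alveolar) → [n]
/n/ after /k/ (velar) → [ŋ]
2 segments change.

2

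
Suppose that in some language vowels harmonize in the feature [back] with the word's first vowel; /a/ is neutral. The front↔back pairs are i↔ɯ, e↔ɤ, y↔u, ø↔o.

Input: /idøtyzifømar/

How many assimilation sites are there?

No segment meets the rule's conditions.

0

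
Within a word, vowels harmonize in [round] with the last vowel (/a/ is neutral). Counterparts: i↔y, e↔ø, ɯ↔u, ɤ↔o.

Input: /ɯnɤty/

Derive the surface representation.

/ɯ/ harmonizes with /y/ ([+round]) → [u]
/ɤ/ harmonizes with /y/ ([+round]) → [o]

[unoty]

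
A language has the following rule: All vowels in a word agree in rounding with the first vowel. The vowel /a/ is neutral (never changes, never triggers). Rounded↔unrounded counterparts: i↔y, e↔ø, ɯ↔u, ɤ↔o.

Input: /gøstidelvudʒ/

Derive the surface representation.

[gøstydølvudʒ]

/i/ harmonizes with /ø/ ([+round]) → [y]
/e/ harmonizes with /ø/ ([+round]) → [ø]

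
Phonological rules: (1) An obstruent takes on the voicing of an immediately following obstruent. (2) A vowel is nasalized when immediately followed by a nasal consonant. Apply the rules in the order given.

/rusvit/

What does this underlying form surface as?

[ruzvit]

Rule 1: /s/ before /v/ (voiced) → [z]
After rule 1: ruzvit
Rule 2: no segment meets the rule's conditions; no change.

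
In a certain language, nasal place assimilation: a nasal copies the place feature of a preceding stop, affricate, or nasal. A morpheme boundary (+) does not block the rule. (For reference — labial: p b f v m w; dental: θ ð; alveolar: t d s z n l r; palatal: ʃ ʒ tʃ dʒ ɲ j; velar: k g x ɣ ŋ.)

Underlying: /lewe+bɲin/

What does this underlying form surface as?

[lewe+bmin]

/ɲ/ after /b/ (labial) → [m]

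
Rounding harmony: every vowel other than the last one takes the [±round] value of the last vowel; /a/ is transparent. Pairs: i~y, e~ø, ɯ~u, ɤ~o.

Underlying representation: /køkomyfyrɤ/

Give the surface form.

[kekɤmifirɤ]

/ø/ harmonizes with /ɤ/ ([-round]) → [e]
/o/ harmonizes with /ɤ/ ([-round]) → [ɤ]
/y/ harmonizes with /ɤ/ ([-round]) → [i]
/y/ harmonizes with /ɤ/ ([-round]) → [i]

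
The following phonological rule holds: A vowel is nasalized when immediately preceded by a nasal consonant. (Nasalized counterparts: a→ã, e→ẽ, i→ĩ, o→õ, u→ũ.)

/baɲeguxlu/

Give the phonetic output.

/e/ after nasal /ɲ/ → [ẽ]

[baɲẽguxlu]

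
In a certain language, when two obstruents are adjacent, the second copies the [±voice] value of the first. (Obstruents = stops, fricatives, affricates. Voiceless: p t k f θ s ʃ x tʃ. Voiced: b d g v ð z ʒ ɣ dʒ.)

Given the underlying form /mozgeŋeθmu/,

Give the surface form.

no segment meets the rule's conditions; no change.

[mozgeŋeθmu]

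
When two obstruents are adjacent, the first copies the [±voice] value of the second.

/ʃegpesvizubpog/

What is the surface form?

/g/ before /p/ (voiceless) → [k]
/s/ before /v/ (voiced) → [z]
/b/ before /p/ (voiceless) → [p]

[ʃekpezvizuppog]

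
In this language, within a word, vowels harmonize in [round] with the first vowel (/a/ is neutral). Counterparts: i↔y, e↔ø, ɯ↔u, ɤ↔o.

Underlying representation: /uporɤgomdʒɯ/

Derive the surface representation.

/ɤ/ harmonizes with /u/ ([+round]) → [o]
/ɯ/ harmonizes with /u/ ([+round]) → [u]

[uporogomdʒu]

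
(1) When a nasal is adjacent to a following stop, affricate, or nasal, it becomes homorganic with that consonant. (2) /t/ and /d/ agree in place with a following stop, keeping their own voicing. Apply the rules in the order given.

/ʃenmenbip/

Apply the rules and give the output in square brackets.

Rule 1: /n/ before /m/ (labial) → [m]
Rule 1: /n/ before /b/ (labial) → [m]
After rule 1: ʃemmembip
Rule 2: no segment meets the rule's conditions; no change.

[ʃemmembip]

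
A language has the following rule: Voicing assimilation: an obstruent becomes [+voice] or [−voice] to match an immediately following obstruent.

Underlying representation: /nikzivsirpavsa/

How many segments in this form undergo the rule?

3

/k/ before /z/ (voiced) → [g]
/v/ before /s/ (voiceless) → [f]
/v/ before /s/ (voiceless) → [f]
3 segments change.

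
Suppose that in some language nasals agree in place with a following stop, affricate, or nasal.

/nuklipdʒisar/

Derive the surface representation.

[nuklipdʒisar]

no segment meets the rule's conditions; no change.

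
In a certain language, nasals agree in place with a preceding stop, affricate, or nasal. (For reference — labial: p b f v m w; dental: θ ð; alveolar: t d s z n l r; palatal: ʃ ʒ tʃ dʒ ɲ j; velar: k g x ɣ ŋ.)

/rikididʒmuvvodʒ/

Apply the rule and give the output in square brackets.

[rikididʒɲuvvodʒ]

/m/ after /dʒ/ (palatal) → [ɲ]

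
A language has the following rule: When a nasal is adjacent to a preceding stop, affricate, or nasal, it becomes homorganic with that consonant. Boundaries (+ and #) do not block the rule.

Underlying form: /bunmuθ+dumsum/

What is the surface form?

/m/ after /n/ (alveolar) → [n]

[bunnuθ+dumsum]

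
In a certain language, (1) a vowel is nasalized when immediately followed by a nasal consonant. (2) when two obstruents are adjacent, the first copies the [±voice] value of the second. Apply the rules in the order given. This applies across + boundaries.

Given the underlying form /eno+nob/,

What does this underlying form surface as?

Rule 1: /e/ before nasal /n/ → [ẽ]
Rule 1: /o/ before nasal /n/ → [õ]
After rule 1: ẽnõ+nob
Rule 2: no segment meets the rule's conditions; no change.

[ẽnõ+nob]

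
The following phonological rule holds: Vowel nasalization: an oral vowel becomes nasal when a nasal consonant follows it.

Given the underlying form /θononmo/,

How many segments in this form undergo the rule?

/o/ before nasal /n/ → [õ]
/o/ before nasal /n/ → [õ]
2 segments change.

2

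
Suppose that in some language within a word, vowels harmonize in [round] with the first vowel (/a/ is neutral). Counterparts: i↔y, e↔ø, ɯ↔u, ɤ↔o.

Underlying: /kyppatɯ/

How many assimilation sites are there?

/ɯ/ harmonizes with /y/ ([+round]) → [u]
1 segment changes.

1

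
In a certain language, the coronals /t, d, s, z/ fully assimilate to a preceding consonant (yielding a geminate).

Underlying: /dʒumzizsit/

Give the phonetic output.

/z/ after /m/ → [m] (total assimilation)
/s/ after /z/ → [z] (total assimilation)

[dʒummizzit]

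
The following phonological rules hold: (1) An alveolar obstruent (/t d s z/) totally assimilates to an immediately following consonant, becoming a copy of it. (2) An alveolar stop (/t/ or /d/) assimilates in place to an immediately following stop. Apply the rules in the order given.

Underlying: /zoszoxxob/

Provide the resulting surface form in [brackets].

[zozzoxxob]

Rule 1: /s/ before /z/ → [z] (total assimilation)
After rule 1: zozzoxxob
Rule 2: no segment meets the rule's conditions; no change.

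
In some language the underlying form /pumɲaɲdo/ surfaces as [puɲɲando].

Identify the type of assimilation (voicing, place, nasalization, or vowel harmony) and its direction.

/m/→[ɲ] /ɲ/→[n].
Each target copies a feature from the following segment, so the direction is regressive.

place assimilation, regressive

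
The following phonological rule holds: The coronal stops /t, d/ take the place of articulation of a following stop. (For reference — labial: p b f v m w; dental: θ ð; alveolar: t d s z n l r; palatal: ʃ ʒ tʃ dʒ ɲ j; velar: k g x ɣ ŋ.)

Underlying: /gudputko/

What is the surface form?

/d/ before /p/ (labial) → [b]
/t/ before /k/ (velar) → [k]

[gubpukko]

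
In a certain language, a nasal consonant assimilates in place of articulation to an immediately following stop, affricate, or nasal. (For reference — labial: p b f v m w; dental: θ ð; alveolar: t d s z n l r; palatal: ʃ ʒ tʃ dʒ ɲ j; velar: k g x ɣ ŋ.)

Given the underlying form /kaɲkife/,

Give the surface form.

[kaŋkife]

/ɲ/ before /k/ (velar) → [ŋ]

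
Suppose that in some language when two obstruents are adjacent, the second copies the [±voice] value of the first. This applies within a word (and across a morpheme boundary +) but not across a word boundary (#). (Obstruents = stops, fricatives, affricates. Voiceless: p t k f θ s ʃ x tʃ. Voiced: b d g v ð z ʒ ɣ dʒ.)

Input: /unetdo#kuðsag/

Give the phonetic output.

/d/ after /t/ (voiceless) → [t]
/s/ after /ð/ (voiced) → [z]

[unetto#kuðzag]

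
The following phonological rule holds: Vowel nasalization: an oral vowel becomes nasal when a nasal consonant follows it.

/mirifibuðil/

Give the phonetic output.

[mirifibuðil]

no segment meets the rule's conditions; no change.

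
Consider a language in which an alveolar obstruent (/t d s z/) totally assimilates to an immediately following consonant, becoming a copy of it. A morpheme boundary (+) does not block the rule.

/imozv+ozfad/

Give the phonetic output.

/z/ before /v/ → [v] (total assimilation)
/z/ before /f/ → [f] (total assimilation)

[imovv+offad]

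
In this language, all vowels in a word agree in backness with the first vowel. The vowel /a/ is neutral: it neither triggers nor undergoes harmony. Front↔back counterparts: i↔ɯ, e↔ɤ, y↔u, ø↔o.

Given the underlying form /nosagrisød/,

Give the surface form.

/i/ harmonizes with /o/ ([+back]) → [ɯ]
/ø/ harmonizes with /o/ ([+back]) → [o]

[nosagrɯsod]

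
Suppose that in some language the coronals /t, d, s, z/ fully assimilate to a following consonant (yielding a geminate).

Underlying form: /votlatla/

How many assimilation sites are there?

2

/t/ before /l/ → [l] (total assimilation)
/t/ before /l/ → [l] (total assimilation)
2 segments change.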